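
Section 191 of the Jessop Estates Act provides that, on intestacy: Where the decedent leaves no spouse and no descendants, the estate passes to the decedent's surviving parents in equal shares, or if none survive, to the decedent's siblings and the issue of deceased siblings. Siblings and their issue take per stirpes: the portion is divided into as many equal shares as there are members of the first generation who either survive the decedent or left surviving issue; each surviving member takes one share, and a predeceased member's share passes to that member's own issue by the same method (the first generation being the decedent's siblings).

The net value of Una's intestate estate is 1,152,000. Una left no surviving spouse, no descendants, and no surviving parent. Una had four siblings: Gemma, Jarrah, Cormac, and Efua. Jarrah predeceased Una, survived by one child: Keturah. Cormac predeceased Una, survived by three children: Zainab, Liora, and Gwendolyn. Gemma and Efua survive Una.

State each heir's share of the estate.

The entire 1,152,000 passes to the siblings and their issue.
That amount (1,152,000) is divided into 4 shares of 288,000: Gemma and Efua each take 288,000; Jarrah's 288,000 share passes to Jarrah's issue; Cormac's 288,000 share passes to Cormac's issue.
Jarrah's share (288,000) passes entirely to Keturah.
Cormac's share (288,000) is divided into 3 shares of 96,000: Zainab, Liora, and Gwendolyn each take 96,000.

Gemma: 288,000; Keturah: 288,000; Zainab: 96,000; Liora: 96,000; Gwendolyn: 96,000; Efua: 288,000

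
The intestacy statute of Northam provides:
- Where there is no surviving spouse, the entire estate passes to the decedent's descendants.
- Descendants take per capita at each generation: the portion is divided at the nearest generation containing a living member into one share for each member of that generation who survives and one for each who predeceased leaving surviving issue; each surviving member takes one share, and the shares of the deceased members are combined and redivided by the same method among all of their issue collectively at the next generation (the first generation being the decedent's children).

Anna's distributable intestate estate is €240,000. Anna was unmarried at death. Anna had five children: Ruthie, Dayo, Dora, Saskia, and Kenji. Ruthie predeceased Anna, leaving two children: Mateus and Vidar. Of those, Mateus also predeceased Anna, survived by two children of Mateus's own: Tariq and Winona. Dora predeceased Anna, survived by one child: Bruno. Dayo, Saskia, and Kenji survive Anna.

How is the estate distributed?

The entire €240,000 passes to the descendants.
That amount (€240,000) is divided at the children's generation into 5 shares of €48,000. Dayo, Saskia, and Kenji each take €48,000. The 2 shares of the deceased (Ruthie and Dora) are combined into a pool of €96,000.
That pool (€96,000) is divided at the grandchildren's generation into 3 shares of €32,000. Vidar and Bruno each take €32,000. The remaining share for the deceased Mateus (€32,000) is carried to the next generation.
That pool (€32,000) is divided at the great-grandchildren's generation equally among Tariq and Winona: €16,000 each.

Tariq: €16,000; Winona: €16,000; Vidar: €32,000; Dayo: €48,000; Bruno: €32,000; Saskia: €48,000; Kenji: €48,000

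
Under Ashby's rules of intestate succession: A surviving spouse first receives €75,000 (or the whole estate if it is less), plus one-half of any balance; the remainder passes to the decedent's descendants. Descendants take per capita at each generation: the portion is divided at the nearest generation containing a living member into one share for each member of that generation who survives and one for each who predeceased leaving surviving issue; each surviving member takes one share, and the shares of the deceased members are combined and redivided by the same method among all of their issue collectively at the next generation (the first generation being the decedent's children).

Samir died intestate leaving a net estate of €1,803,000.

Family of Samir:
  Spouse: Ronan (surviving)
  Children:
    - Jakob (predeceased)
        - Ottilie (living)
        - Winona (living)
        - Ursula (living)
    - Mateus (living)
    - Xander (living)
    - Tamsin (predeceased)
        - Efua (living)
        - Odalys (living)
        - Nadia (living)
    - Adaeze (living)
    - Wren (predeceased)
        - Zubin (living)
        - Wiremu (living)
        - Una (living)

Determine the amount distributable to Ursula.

Ursula receives €48,000.

Ronan first takes €75,000, leaving a balance of €1,728,000. Ronan then takes one-half of the balance (€864,000), for a total of €939,000. The remaining €864,000 passes to the descendants.
The descendants' portion (€864,000) is divided at the children's generation into 6 shares of €144,000. Mateus, Xander, and Adaeze each take €144,000. The 3 shares of the deceased (Jakob, Tamsin, and Wren) are combined into a pool of €432,000.
That pool (€432,000) is divided at the grandchildren's generation equally among Ottilie, Winona, Ursula, Efua, Odalys, Nadia, Zubin, Wiremu, and Una: €48,000 each.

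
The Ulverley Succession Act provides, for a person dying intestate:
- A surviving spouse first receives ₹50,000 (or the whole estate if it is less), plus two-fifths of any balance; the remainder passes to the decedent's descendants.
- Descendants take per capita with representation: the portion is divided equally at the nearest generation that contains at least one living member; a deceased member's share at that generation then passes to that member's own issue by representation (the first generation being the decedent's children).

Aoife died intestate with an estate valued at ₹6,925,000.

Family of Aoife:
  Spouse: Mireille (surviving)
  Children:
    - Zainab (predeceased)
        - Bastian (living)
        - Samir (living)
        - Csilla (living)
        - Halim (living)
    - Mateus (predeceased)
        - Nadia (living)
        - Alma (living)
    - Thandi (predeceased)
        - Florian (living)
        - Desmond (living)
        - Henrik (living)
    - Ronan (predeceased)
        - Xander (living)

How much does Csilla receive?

Csilla receives ₹412,500.

Mireille first takes ₹50,000, leaving a balance of ₹6,875,000. Mireille then takes two-fifths of the balance (₹2,750,000), for a total of ₹2,800,000. The remaining ₹4,125,000 passes to the descendants.
No child survives, so the initial division is made at the grandchildren's generation.
The descendants' portion (₹4,125,000) is divided into 10 shares of ₹412,500: Bastian, Samir, Csilla, Halim, Nadia, Alma, Florian, Desmond, Henrik, and Xander each take ₹412,500.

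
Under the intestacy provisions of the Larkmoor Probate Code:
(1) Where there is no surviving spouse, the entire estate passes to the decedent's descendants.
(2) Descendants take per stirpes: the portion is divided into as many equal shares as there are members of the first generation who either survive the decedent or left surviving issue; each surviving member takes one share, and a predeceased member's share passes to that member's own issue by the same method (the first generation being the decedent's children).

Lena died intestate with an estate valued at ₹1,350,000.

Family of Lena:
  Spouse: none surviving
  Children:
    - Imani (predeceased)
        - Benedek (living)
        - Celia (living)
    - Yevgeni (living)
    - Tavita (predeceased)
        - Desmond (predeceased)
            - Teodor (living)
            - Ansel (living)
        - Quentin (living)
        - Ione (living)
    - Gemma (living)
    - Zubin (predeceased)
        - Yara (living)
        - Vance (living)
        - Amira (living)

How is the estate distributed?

The entire ₹1,350,000 passes to the descendants.
That amount (₹1,350,000) is divided into 5 shares of ₹270,000: Yevgeni and Gemma each take ₹270,000; Imani's ₹270,000 share passes to Imani's issue; Tavita's ₹270,000 share passes to Tavita's issue; Zubin's ₹270,000 share passes to Zubin's issue.
Imani's share (₹270,000) is divided into 2 shares of ₹135,000: Benedek and Celia each take ₹135,000.
Tavita's share (₹270,000) is divided into 3 shares of ₹90,000: Quentin and Ione each take ₹90,000; Desmond's ₹90,000 share passes to Desmond's issue.
Desmond's share (₹90,000) is divided into 2 shares of ₹45,000: Teodor and Ansel each take ₹45,000.
Zubin's share (₹270,000) is divided into 3 shares of ₹90,000: Yara, Vance, and Amira each take ₹90,000.

Benedek: ₹135,000; Celia: ₹135,000; Yevgeni: ₹270,000; Teodor: ₹45,000; Ansel: ₹45,000; Quentin: ₹90,000; Ione: ₹90,000; Gemma: ₹270,000; Yara: ₹90,000; Vance: ₹90,000; Amira: ₹90,000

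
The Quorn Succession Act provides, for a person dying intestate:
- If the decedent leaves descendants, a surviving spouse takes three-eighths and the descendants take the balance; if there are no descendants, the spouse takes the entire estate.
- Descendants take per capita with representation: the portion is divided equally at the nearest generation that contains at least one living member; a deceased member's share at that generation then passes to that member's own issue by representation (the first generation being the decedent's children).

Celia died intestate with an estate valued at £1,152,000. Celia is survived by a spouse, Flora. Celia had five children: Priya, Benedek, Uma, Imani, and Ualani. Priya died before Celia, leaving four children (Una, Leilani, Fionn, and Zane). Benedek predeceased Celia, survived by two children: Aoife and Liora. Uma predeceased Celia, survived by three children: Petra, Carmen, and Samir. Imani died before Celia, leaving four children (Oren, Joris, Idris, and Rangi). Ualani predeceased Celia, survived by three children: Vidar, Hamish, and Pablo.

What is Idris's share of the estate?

Idris receives £45,000.

Flora takes three-eighths of £1,152,000 = £432,000. The remaining £720,000 passes to the descendants.
No child survives, so the initial division is made at the grandchildren's generation.
The descendants' portion (£720,000) is divided into 16 shares of £45,000: Una, Leilani, Fionn, Zane, Aoife, Liora, Petra, Carmen, Samir, Oren, Joris, Idris, Rangi, Vidar, Hamish, and Pablo each take £45,000.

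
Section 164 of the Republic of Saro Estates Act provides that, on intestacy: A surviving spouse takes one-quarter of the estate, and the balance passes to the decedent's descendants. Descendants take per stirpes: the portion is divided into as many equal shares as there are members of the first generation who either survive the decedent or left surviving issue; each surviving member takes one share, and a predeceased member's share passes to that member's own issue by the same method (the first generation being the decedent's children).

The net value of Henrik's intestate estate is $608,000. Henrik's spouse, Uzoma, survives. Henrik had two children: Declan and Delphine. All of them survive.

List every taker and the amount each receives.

Uzoma takes one-quarter of $608,000 = $152,000. The remaining $456,000 passes to the descendants.
The descendants' portion ($456,000) is divided into 2 shares of $228,000: Declan and Delphine each take $228,000.

Uzoma: $152,000; Declan: $228,000; Delphine: $228,000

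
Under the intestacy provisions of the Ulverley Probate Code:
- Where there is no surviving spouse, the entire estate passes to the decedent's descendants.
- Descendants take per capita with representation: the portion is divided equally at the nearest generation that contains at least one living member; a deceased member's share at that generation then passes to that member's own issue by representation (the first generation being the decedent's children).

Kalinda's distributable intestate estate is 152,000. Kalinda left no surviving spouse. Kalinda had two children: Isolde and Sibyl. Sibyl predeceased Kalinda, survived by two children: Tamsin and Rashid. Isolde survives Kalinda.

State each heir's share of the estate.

Isolde: 76,000; Tamsin: 38,000; Rashid: 38,000

The entire 152,000 passes to the descendants.
That amount (152,000) is divided into 2 shares of 76,000: Isolde takes 76,000; Sibyl's 76,000 share passes to Sibyl's issue.
Sibyl's share (76,000) is divided into 2 shares of 38,000: Tamsin and Rashid each take 38,000.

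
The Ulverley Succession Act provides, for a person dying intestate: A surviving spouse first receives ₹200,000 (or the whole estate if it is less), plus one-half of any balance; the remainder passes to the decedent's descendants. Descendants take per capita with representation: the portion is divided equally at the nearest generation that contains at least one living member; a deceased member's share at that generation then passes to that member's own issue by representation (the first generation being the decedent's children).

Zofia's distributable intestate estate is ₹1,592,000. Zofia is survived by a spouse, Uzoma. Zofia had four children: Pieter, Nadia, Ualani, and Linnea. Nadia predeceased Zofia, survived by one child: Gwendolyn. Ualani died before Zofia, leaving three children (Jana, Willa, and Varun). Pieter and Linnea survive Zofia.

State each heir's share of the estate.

Uzoma first takes ₹200,000, leaving a balance of ₹1,392,000. Uzoma then takes one-half of the balance (₹696,000), for a total of ₹896,000. The remaining ₹696,000 passes to the descendants.
The descendants' portion (₹696,000) is divided into 4 shares of ₹174,000: Pieter and Linnea each take ₹174,000; Nadia's ₹174,000 share passes to Nadia's issue; Ualani's ₹174,000 share passes to Ualani's issue.
Nadia's share (₹174,000) passes entirely to Gwendolyn.
Ualani's share (₹174,000) is divided into 3 shares of ₹58,000: Jana, Willa, and Varun each take ₹58,000.

Uzoma: ₹896,000; Pieter: ₹174,000; Gwendolyn: ₹174,000; Jana: ₹58,000; Willa: ₹58,000; Varun: ₹58,000; Linnea: ₹174,000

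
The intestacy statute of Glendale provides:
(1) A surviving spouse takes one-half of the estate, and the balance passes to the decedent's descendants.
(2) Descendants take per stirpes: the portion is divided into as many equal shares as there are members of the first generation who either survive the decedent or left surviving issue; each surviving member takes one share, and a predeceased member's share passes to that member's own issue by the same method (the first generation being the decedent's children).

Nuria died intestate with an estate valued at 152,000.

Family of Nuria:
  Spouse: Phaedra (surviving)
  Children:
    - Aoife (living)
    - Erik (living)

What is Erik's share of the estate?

Erik receives 38,000.

Phaedra takes one-half of 152,000 = 76,000. The remaining 76,000 passes to the descendants.
The descendants' portion (76,000) is divided into 2 shares of 38,000: Aoife and Erik each take 38,000.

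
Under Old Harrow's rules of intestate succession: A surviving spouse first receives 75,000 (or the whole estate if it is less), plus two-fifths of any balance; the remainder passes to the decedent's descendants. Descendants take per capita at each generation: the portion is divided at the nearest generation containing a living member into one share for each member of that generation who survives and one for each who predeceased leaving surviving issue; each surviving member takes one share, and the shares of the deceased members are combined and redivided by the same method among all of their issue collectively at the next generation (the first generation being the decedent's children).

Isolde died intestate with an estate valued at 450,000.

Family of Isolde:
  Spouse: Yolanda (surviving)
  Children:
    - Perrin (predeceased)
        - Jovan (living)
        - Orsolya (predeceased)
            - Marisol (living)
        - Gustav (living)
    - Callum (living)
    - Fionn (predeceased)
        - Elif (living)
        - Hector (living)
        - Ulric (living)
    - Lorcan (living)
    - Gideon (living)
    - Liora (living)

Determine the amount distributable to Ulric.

Yolanda first takes 75,000, leaving a balance of 375,000. Yolanda then takes two-fifths of the balance (150,000), for a total of 225,000. The remaining 225,000 passes to the descendants.
The descendants' portion (225,000) is divided at the children's generation into 6 shares of 37,500. Callum, Lorcan, Gideon, and Liora each take 37,500. The 2 shares of the deceased (Perrin and Fionn) are combined into a pool of 75,000.
That pool (75,000) is divided at the grandchildren's generation into 6 shares of 12,500. Jovan, Gustav, Elif, Hector, and Ulric each take 12,500. The remaining share for the deceased Orsolya (12,500) is carried to the next generation.
That pool (12,500) passes entirely to Marisol, the sole taker at the great-grandchildren's generation.

Ulric receives 12,500.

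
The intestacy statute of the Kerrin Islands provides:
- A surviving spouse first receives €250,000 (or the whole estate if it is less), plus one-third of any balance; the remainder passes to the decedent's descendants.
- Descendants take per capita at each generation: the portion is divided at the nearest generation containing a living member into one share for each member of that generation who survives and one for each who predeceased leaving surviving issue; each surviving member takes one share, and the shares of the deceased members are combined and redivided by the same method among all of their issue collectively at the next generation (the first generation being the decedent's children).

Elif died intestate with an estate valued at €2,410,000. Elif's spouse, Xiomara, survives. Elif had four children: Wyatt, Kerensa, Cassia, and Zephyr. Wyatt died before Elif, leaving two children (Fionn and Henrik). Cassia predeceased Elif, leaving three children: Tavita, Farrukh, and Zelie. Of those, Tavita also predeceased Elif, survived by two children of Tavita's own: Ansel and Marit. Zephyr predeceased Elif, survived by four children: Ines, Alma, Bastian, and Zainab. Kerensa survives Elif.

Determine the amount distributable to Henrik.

Xiomara first takes €250,000, leaving a balance of €2,160,000. Xiomara then takes one-third of the balance (€720,000), for a total of €970,000. The remaining €1,440,000 passes to the descendants.
The descendants' portion (€1,440,000) is divided at the children's generation into 4 shares of €360,000. Kerensa takes €360,000. The 3 shares of the deceased (Wyatt, Cassia, and Zephyr) are combined into a pool of €1,080,000.
That pool (€1,080,000) is divided at the grandchildren's generation into 9 shares of €120,000. Fionn, Henrik, Farrukh, Zelie, Ines, Alma, Bastian, and Zainab each take €120,000. The remaining share for the deceased Tavita (€120,000) is carried to the next generation.
That pool (€120,000) is divided at the great-grandchildren's generation equally among Ansel and Marit: €60,000 each.

Henrik receives €120,000.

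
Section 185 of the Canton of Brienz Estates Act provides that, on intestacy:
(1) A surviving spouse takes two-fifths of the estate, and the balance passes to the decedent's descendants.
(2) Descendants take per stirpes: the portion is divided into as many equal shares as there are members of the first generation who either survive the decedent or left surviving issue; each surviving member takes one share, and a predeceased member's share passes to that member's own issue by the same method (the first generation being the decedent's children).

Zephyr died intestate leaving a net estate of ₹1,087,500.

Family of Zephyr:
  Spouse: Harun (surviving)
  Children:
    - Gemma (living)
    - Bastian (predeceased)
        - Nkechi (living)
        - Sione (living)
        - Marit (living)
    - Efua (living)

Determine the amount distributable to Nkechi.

Harun takes two-fifths of ₹1,087,500 = ₹435,000. The remaining ₹652,500 passes to the descendants.
The descendants' portion (₹652,500) is divided into 3 shares of ₹217,500: Gemma and Efua each take ₹217,500; Bastian's ₹217,500 share passes to Bastian's issue.
Bastian's share (₹217,500) is divided into 3 shares of ₹72,500: Nkechi, Sione, and Marit each take ₹72,500.

Nkechi receives ₹72,500.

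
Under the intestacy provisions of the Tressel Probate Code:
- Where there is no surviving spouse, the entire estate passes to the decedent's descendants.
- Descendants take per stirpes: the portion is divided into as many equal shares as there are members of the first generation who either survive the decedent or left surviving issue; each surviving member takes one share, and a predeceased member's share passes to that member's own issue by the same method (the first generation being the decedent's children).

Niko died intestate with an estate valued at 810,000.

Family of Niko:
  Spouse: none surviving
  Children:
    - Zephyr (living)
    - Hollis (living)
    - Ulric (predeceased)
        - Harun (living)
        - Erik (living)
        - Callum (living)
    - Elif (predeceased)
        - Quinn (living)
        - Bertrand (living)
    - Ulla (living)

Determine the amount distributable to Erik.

Erik receives 54,000.

The entire 810,000 passes to the descendants.
That amount (810,000) is divided into 5 shares of 162,000: Zephyr, Hollis, and Ulla each take 162,000; Ulric's 162,000 share passes to Ulric's issue; Elif's 162,000 share passes to Elif's issue.
Ulric's share (162,000) is divided into 3 shares of 54,000: Harun, Erik, and Callum each take 54,000.
Elif's share (162,000) is divided into 2 shares of 81,000: Quinn and Bertrand each take 81,000.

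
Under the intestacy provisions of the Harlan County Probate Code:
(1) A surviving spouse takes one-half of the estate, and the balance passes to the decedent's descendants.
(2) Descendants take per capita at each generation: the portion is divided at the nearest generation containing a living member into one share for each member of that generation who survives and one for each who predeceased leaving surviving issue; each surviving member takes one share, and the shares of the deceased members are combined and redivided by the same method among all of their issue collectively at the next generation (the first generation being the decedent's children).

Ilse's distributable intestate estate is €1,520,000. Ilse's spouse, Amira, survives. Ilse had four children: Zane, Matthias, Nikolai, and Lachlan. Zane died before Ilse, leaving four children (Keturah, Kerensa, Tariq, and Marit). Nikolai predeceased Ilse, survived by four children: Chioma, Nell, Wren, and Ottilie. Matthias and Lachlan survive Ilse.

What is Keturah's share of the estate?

Keturah receives €47,500.

Amira takes one-half of €1,520,000 = €760,000. The remaining €760,000 passes to the descendants.
The descendants' portion (€760,000) is divided at the children's generation into 4 shares of €190,000. Matthias and Lachlan each take €190,000. The 2 shares of the deceased (Zane and Nikolai) are combined into a pool of €380,000.
That pool (€380,000) is divided at the grandchildren's generation equally among Keturah, Kerensa, Tariq, Marit, Chioma, Nell, Wren, and Ottilie: €47,500 each.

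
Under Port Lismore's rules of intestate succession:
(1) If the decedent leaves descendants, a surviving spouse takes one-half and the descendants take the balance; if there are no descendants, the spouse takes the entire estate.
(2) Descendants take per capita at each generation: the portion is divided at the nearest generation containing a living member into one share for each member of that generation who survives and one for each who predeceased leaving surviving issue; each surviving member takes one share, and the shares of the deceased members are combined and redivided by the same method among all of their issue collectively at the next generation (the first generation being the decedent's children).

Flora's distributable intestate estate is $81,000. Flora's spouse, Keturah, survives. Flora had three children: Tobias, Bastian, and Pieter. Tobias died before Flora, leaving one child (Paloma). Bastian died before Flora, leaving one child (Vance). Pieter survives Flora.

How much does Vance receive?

Vance receives $13,500.

Keturah takes one-half of $81,000 = $40,500. The remaining $40,500 passes to the descendants.
The descendants' portion ($40,500) is divided at the children's generation into 3 shares of $13,500. Pieter takes $13,500. The 2 shares of the deceased (Tobias and Bastian) are combined into a pool of $27,000.
That pool ($27,000) is divided at the grandchildren's generation equally among Paloma and Vance: $13,500 each.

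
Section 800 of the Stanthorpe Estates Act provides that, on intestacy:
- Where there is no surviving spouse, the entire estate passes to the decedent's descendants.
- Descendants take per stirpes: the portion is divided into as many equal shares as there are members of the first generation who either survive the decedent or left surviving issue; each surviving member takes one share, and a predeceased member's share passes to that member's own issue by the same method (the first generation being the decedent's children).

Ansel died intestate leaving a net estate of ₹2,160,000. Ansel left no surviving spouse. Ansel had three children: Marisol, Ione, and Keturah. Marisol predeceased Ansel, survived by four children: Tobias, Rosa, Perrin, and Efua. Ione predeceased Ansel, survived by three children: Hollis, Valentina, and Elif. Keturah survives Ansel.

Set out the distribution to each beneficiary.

The entire ₹2,160,000 passes to the descendants.
That amount (₹2,160,000) is divided into 3 shares of ₹720,000: Keturah takes ₹720,000; Marisol's ₹720,000 share passes to Marisol's issue; Ione's ₹720,000 share passes to Ione's issue.
Marisol's share (₹720,000) is divided into 4 shares of ₹180,000: Tobias, Rosa, Perrin, and Efua each take ₹180,000.
Ione's share (₹720,000) is divided into 3 shares of ₹240,000: Hollis, Valentina, and Elif each take ₹240,000.

Tobias: ₹180,000; Rosa: ₹180,000; Perrin: ₹180,000; Efua: ₹180,000; Hollis: ₹240,000; Valentina: ₹240,000; Elif: ₹240,000; Keturah: ₹720,000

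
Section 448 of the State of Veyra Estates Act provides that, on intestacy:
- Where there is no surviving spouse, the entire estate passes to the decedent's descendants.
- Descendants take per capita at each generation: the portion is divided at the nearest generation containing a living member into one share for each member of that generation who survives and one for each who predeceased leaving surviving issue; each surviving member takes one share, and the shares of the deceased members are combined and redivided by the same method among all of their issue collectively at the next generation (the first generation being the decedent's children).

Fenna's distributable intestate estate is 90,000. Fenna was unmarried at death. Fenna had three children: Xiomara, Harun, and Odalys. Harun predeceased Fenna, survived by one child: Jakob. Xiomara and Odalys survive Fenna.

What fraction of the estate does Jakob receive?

Jakob receives 1/3 of the estate.

The entire 90,000 passes to the descendants.
That amount (90,000) is divided at the children's generation into 3 shares of 30,000. Xiomara and Odalys each take 30,000. The remaining share for the deceased Harun (30,000) is carried to the next generation.
That pool (30,000) passes entirely to Jakob, the sole taker at the grandchildren's generation.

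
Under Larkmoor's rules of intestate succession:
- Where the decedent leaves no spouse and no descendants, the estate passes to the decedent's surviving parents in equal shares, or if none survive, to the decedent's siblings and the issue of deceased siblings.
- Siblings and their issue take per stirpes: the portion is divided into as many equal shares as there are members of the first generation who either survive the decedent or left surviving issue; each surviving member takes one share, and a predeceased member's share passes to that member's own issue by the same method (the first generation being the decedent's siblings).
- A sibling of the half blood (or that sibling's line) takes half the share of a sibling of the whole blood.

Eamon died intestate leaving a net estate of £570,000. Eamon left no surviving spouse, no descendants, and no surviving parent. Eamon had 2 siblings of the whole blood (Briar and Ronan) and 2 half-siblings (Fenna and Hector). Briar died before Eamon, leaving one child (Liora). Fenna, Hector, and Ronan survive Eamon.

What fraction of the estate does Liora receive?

The entire £570,000 passes to the siblings and their issue.
Counting each half-blood sibling's line as half a unit, there are 3 units in £570,000, so one unit is £190,000. Whole-blood lines (Briar and Ronan) take £190,000 each; half-blood lines (Fenna and Hector) take £95,000 each.
Briar's share (£190,000) passes entirely to Liora.

Liora receives 1/3 of the estate.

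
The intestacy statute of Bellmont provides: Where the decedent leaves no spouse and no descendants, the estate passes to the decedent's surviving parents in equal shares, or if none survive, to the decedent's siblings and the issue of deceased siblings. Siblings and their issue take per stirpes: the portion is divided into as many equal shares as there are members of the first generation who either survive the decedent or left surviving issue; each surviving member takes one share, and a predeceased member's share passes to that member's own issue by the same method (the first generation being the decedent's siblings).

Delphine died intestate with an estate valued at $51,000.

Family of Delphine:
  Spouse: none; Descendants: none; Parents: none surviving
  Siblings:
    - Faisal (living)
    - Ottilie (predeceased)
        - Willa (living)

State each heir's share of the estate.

The entire $51,000 passes to the siblings and their issue.
That amount ($51,000) is divided into 2 shares of $25,500: Faisal takes $25,500; Ottilie's $25,500 share passes to Ottilie's issue.
Ottilie's share ($25,500) passes entirely to Willa.

Faisal: $25,500; Willa: $25,500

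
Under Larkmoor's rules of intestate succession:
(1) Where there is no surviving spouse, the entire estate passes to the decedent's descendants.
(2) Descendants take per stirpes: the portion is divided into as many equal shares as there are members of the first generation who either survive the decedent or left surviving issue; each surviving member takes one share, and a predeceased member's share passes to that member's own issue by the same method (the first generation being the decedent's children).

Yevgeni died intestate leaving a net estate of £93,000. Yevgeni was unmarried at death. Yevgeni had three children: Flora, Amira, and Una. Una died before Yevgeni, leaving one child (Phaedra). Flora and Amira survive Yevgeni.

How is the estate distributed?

Flora: £31,000; Amira: £31,000; Phaedra: £31,000

The entire £93,000 passes to the descendants.
That amount (£93,000) is divided into 3 shares of £31,000: Flora and Amira each take £31,000; Una's £31,000 share passes to Una's issue.
Una's share (£31,000) passes entirely to Phaedra.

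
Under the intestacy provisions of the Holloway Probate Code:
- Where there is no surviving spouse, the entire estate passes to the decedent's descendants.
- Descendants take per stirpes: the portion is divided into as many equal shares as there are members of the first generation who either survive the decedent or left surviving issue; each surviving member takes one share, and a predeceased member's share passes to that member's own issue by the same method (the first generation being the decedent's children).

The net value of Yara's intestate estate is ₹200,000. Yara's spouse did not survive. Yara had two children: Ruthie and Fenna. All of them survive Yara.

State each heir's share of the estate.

The entire ₹200,000 passes to the descendants.
That amount (₹200,000) is divided into 2 shares of ₹100,000: Ruthie and Fenna each take ₹100,000.

Ruthie: ₹100,000; Fenna: ₹100,000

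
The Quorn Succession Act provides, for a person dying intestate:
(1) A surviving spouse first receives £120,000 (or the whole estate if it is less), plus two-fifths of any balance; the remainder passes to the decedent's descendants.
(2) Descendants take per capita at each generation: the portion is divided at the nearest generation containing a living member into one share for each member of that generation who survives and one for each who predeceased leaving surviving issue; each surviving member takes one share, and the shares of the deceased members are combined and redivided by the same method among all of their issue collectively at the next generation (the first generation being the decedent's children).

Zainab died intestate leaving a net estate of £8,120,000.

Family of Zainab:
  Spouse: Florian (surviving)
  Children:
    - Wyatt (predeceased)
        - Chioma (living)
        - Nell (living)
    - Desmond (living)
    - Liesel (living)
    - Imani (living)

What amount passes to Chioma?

Florian first takes £120,000, leaving a balance of £8,000,000. Florian then takes two-fifths of the balance (£3,200,000), for a total of £3,320,000. The remaining £4,800,000 passes to the descendants.
The descendants' portion (£4,800,000) is divided at the children's generation into 4 shares of £1,200,000. Desmond, Liesel, and Imani each take £1,200,000. The remaining share for the deceased Wyatt (£1,200,000) is carried to the next generation.
That pool (£1,200,000) is divided at the grandchildren's generation equally among Chioma and Nell: £600,000 each.

Chioma receives £600,000.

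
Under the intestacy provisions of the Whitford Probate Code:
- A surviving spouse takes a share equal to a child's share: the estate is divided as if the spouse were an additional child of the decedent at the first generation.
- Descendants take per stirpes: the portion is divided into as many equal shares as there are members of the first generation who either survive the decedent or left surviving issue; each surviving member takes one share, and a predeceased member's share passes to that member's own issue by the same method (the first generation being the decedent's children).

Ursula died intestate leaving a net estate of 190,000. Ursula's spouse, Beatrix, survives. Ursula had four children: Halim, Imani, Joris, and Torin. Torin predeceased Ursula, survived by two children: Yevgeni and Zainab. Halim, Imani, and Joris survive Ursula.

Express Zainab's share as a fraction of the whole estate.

The spouse counts as an additional share at the children's level, so there are 5 primary shares of 38,000. Beatrix takes one such share (38,000).
The children's combined portion (152,000) is divided into 4 shares of 38,000: Halim, Imani, and Joris each take 38,000; Torin's 38,000 share passes to Torin's issue.
Torin's share (38,000) is divided into 2 shares of 19,000: Yevgeni and Zainab each take 19,000.

Zainab receives 1/10 of the estate.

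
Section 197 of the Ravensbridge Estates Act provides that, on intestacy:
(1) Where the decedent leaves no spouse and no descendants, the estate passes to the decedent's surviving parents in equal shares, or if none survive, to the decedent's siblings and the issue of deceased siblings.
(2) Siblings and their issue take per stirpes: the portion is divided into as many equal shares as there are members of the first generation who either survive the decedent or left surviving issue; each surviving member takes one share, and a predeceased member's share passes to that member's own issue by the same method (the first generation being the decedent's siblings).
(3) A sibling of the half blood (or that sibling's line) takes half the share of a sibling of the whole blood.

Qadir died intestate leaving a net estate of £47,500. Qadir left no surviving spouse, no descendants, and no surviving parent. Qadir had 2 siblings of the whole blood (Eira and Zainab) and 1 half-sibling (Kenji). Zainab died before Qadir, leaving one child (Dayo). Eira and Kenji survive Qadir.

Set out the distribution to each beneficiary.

The entire £47,500 passes to the siblings and their issue.
Counting each half-blood sibling's line as half a unit, there are 5/2 units in £47,500, so one unit is £19,000. Whole-blood lines (Eira and Zainab) take £19,000 each; half-blood lines (Kenji) take £9,500 each.
Zainab's share (£19,000) passes entirely to Dayo.

Eira: £19,000; Dayo: £19,000; Kenji: £9,500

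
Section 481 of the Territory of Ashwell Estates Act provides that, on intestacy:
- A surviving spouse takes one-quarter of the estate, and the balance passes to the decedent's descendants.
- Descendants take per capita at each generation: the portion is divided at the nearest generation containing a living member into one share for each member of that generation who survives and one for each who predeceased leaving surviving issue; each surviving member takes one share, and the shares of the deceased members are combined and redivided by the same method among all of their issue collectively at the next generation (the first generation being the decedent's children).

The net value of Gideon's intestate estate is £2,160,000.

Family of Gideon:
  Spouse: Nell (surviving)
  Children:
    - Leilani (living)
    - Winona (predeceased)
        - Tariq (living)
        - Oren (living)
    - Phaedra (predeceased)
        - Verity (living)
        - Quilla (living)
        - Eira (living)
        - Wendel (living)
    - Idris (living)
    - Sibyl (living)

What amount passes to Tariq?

Nell takes one-quarter of £2,160,000 = £540,000. The remaining £1,620,000 passes to the descendants.
The descendants' portion (£1,620,000) is divided at the children's generation into 5 shares of £324,000. Leilani, Idris, and Sibyl each take £324,000. The 2 shares of the deceased (Winona and Phaedra) are combined into a pool of £648,000.
That pool (£648,000) is divided at the grandchildren's generation equally among Tariq, Oren, Verity, Quilla, Eira, and Wendel: £108,000 each.

Tariq receives £108,000.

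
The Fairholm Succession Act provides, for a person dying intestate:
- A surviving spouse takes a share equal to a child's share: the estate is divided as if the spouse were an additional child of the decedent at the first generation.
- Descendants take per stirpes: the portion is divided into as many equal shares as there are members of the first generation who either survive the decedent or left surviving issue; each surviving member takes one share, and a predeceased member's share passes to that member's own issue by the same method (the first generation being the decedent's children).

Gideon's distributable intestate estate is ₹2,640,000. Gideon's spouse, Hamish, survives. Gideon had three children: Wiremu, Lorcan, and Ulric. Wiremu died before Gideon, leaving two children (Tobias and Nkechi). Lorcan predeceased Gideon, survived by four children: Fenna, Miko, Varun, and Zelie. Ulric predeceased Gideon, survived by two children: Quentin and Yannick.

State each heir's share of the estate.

Hamish: ₹660,000; Tobias: ₹330,000; Nkechi: ₹330,000; Fenna: ₹165,000; Miko: ₹165,000; Varun: ₹165,000; Zelie: ₹165,000; Quentin: ₹330,000; Yannick: ₹330,000

The spouse counts as an additional share at the children's level, so there are 4 primary shares of ₹660,000. Hamish takes one such share (₹660,000).
The children's combined portion (₹1,980,000) is divided into 3 shares of ₹660,000: Wiremu's ₹660,000 share passes to Wiremu's issue; Lorcan's ₹660,000 share passes to Lorcan's issue; Ulric's ₹660,000 share passes to Ulric's issue.
Wiremu's share (₹660,000) is divided into 2 shares of ₹330,000: Tobias and Nkechi each take ₹330,000.
Lorcan's share (₹660,000) is divided into 4 shares of ₹165,000: Fenna, Miko, Varun, and Zelie each take ₹165,000.
Ulric's share (₹660,000) is divided into 2 shares of ₹330,000: Quentin and Yannick each take ₹330,000.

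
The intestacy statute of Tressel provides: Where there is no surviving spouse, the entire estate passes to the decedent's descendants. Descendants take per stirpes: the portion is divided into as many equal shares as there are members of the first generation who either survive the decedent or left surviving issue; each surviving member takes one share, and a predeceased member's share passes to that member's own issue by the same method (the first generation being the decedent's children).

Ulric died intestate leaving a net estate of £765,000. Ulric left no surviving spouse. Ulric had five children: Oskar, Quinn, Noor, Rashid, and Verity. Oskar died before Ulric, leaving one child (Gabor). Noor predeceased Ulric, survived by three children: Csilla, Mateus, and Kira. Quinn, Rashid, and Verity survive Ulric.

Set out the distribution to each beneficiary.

The entire £765,000 passes to the descendants.
That amount (£765,000) is divided into 5 shares of £153,000: Quinn, Rashid, and Verity each take £153,000; Oskar's £153,000 share passes to Oskar's issue; Noor's £153,000 share passes to Noor's issue.
Oskar's share (£153,000) passes entirely to Gabor.
Noor's share (£153,000) is divided into 3 shares of £51,000: Csilla, Mateus, and Kira each take £51,000.

Gabor: £153,000; Quinn: £153,000; Csilla: £51,000; Mateus: £51,000; Kira: £51,000; Rashid: £153,000; Verity: £153,000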